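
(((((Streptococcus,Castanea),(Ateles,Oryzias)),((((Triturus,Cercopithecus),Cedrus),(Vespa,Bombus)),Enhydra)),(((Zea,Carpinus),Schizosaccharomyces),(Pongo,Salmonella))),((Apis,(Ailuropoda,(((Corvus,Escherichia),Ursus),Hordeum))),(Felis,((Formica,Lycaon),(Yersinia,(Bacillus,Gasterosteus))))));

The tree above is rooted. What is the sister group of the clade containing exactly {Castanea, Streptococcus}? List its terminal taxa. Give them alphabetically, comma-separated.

Ateles, Oryzias

The clade containing exactly {Castanea, Streptococcus} attaches to the tree at the node subtending ((Streptococcus,Castanea),(Ateles,Oryzias)).
The other lineage descending from that same node — the sister group — is (Ateles,Oryzias); its 2 tips in alphabetical order are the answer.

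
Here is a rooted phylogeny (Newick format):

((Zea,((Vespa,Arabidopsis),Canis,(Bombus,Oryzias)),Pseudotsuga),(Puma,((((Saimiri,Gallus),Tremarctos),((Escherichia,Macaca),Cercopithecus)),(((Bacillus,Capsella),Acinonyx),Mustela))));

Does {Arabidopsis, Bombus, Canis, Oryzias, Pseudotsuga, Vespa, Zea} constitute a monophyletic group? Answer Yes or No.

Yes

The most recent common ancestor of these taxa subtends (Zea,((Vespa,Arabidopsis),Canis,(Bombus,Oryzias)),Pseudotsuga).
That clade has exactly 7 tips — every listed taxon and nothing else — so the group is monophyletic.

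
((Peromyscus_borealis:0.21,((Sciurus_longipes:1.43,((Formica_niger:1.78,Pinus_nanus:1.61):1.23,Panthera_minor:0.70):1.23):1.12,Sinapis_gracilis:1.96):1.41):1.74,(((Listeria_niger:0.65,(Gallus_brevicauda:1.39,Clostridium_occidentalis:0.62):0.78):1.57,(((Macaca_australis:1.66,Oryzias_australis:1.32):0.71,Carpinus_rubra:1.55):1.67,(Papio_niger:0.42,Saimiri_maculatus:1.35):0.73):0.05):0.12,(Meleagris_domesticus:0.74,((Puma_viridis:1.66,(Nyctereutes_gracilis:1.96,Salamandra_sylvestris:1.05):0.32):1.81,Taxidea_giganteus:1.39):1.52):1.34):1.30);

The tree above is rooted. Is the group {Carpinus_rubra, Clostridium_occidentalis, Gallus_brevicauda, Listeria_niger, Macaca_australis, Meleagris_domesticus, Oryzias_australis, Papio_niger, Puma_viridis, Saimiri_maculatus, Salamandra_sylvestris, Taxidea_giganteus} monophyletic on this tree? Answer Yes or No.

No

The MRCA of the listed taxa subtends (((Listeria_niger,(Gallus_brevicauda,Clostridium_occidentalis)),(((Macaca_australis,Oryzias_australis),Carpinus_rubra),(Papio_niger,Saimiri_maculatus))),(Meleagris_domesticus,((Puma_viridis,(Nyctereutes_gracilis,Salamandra_sylvestris)),Taxidea_giganteus))).
That clade also contains Nyctereutes_gracilis, which is not in the proposed group, so the group is not monophyletic.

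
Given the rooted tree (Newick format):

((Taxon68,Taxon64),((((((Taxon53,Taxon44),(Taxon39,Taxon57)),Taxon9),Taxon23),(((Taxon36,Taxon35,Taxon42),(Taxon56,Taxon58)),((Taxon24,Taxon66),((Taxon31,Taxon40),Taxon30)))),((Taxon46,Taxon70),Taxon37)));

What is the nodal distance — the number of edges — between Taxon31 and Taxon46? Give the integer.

9

The MRCA of Taxon31 and Taxon46 is the node subtending ((((((Taxon53,Taxon44),(Taxon39,Taxon57)),Taxon9),Taxon23),(((Taxon36,Taxon35,Taxon42),(Taxon56,Taxon58)),((Taxon24,Taxon66),((Taxon31,Taxon40),Taxon30)))),((Taxon46,Taxon70),Taxon37)).
From Taxon31 up to that node: 6 branches. From Taxon46 up to the same node: 3 branches. Total: 6 + 3 = 9.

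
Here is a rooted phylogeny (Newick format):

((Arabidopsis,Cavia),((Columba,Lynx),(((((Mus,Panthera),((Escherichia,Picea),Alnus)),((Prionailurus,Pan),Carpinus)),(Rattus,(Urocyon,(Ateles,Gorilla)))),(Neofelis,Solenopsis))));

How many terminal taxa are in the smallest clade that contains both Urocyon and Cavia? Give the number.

The MRCA of Urocyon and Cavia is the root, so the clade is the entire tree.
That clade contains 18 terminal taxa: Alnus, Arabidopsis, Ateles, Carpinus, Cavia, Columba, Escherichia, Gorilla, Lynx, Mus, Neofelis, Pan, Panthera, Picea, Prionailurus, Rattus, Solenopsis, Urocyon.

18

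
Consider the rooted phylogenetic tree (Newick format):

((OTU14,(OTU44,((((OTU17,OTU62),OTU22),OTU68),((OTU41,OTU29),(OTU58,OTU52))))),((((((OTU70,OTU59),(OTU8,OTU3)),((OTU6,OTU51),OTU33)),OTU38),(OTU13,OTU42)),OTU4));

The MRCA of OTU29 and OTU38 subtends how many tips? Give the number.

The MRCA of OTU29 and OTU38 is the root, so the clade is the entire tree.
That clade contains 21 terminal taxa: OTU13, OTU14, OTU17, OTU22, OTU29, OTU3, OTU33, OTU38, OTU4, OTU41, OTU42, OTU44, OTU51, OTU52, OTU58, OTU59, OTU6, OTU62, OTU68, OTU70, OTU8.

21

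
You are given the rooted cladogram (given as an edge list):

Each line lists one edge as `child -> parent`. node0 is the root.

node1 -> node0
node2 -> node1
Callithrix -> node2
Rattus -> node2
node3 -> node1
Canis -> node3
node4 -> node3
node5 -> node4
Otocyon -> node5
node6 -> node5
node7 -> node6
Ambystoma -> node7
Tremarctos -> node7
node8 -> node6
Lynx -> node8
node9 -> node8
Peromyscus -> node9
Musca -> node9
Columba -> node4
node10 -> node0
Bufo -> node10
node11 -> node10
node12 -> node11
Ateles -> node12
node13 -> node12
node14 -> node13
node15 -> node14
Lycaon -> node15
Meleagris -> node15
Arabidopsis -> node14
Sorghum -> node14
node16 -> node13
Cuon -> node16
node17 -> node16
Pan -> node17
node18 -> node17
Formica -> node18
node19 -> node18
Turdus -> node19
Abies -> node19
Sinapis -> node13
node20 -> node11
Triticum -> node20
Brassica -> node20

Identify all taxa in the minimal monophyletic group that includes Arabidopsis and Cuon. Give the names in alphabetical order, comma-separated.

Abies, Arabidopsis, Cuon, Formica, Lycaon, Meleagris, Pan, Sinapis, Sorghum, Turdus

Tracing Arabidopsis: it sits inside ((Lycaon,Meleagris),Arabidopsis,Sorghum).
Tracing Cuon: it sits inside (Cuon,(Pan,(Formica,(Turdus,Abies)))).
The smallest clade enclosing both is (((Lycaon,Meleagris),Arabidopsis,Sorghum),(Cuon,(Pan,(Formica,(Turdus,Abies)))),Sinapis); the answer is its 10 terminal taxa in alphabetical order.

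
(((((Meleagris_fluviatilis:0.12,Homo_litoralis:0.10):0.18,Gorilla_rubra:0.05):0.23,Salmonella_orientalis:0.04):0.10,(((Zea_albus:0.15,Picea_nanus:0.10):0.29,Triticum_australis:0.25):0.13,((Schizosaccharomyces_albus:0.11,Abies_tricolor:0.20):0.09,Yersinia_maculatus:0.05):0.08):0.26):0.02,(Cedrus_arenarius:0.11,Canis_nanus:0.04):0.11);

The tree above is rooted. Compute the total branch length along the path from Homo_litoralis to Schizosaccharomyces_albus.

1.15

The path runs Homo_litoralis → … → MRCA → … → Schizosaccharomyces_albus; the MRCA is the node subtending ((((Meleagris_fluviatilis,Homo_litoralis),Gorilla_rubra),Salmonella_orientalis),(((Zea_albus,Picea_nanus),Triticum_australis),((Schizosaccharomyces_albus,Abies_tricolor),Yersinia_maculatus))).
Branch lengths along that path: 0.10 + 0.18 + 0.23 + 0.10 + 0.26 + 0.08 + 0.09 + 0.11 = 1.15.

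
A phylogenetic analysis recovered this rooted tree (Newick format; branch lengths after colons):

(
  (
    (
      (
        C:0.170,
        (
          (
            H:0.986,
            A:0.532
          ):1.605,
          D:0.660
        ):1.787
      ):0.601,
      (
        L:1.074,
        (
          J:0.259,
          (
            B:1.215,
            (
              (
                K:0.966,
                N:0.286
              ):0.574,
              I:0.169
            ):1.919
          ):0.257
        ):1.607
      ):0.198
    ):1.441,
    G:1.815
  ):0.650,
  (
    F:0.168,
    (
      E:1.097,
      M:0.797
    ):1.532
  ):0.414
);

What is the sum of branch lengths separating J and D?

5.112

The path runs J → … → MRCA → … → D; the MRCA is the node subtending ((C,((H,A),D)),(L,(J,(B,((K,N),I))))).
Branch lengths along that path: 0.259 + 1.607 + 0.198 + 0.601 + 1.787 + 0.660 = 5.112.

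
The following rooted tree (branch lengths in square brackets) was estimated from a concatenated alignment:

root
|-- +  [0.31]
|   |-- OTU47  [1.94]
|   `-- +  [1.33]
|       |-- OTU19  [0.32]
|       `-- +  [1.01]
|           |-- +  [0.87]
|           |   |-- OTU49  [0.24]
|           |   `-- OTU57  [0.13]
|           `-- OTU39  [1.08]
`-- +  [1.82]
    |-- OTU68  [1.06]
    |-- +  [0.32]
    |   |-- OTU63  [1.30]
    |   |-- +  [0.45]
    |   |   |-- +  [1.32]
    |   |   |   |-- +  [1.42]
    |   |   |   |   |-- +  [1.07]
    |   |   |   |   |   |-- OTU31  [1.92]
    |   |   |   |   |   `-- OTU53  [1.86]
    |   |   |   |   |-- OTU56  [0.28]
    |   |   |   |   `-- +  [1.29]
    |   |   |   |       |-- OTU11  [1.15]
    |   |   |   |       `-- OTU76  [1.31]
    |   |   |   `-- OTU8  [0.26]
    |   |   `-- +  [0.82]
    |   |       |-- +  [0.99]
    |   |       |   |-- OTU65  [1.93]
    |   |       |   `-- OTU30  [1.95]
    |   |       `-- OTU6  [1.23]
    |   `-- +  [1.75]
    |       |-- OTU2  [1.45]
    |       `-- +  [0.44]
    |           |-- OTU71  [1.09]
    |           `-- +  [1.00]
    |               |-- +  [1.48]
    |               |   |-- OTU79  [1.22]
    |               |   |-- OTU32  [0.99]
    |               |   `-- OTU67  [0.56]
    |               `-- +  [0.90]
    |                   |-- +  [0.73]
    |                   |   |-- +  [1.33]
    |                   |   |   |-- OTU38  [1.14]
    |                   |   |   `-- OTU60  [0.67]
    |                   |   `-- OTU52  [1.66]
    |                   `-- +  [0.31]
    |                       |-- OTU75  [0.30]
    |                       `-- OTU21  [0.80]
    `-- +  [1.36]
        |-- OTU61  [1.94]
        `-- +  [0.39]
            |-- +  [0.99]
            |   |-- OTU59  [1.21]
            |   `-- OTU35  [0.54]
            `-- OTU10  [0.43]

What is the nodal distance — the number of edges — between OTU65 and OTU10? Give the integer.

8

The MRCA of OTU65 and OTU10 is the node subtending (OTU68,(OTU63,((((OTU31,OTU53),OTU56,(OTU11,OTU76)),OTU8),((OTU65,OTU30),OTU6)),(OTU2,(OTU71,((OTU79,OTU32,OTU67),(((OTU38,OTU60),OTU52),(OTU75,OTU21)))))),(OTU61,((OTU59,OTU35),OTU10))).
From OTU65 up to that node: 5 branches. From OTU10 up to the same node: 3 branches. Total: 5 + 3 = 8.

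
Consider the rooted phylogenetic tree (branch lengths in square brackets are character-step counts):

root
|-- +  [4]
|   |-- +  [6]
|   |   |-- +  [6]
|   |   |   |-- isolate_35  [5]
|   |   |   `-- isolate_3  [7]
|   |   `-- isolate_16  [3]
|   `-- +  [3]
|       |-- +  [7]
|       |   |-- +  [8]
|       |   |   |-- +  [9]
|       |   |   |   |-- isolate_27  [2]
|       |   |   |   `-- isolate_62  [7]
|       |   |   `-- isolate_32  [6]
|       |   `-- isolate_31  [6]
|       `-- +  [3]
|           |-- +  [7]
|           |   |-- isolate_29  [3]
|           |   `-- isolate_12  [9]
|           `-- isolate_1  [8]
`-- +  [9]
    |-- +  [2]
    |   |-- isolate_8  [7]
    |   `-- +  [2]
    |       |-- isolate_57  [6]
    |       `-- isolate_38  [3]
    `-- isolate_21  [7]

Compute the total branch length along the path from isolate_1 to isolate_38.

34

The path runs isolate_1 → … → MRCA → … → isolate_38; the MRCA is the root of the tree.
Branch lengths along that path: 8 + 3 + 3 + 4 + 9 + 2 + 2 + 3 = 34.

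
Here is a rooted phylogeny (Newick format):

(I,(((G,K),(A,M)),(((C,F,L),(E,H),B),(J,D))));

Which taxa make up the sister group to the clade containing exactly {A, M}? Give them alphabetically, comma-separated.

G, K

The clade containing exactly {A, M} attaches to the tree at the node subtending ((G,K),(A,M)).
The other lineage descending from that same node — the sister group — is (G,K); its 2 tips in alphabetical order are the answer.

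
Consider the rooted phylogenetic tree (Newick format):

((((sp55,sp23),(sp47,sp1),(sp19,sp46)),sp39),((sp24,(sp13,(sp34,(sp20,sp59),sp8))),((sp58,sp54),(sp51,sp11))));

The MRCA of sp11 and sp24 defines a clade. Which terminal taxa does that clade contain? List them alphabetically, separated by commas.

sp11, sp13, sp20, sp24, sp34, sp51, sp54, sp58, sp59, sp8

Tracing sp11: it sits inside (sp51,sp11).
Tracing sp24: it sits inside (sp24,(sp13,(sp34,(sp20,sp59),sp8))).
The smallest clade enclosing both is ((sp24,(sp13,(sp34,(sp20,sp59),sp8))),((sp58,sp54),(sp51,sp11))); the answer is its 10 terminal taxa in alphabetical order.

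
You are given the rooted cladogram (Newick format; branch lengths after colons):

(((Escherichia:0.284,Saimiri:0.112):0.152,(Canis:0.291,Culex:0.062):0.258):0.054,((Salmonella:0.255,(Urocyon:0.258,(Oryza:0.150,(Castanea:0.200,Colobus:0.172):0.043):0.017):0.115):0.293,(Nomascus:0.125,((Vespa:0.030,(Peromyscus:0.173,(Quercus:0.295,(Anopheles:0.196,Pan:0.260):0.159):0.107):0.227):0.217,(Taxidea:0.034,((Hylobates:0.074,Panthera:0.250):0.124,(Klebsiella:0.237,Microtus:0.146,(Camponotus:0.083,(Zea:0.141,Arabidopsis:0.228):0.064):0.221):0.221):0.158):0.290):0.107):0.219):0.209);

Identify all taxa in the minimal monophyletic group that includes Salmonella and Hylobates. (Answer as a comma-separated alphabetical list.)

Anopheles, Arabidopsis, Camponotus, Castanea, Colobus, Hylobates, Klebsiella, Microtus, Nomascus, Oryza, Pan, Panthera, Peromyscus, Quercus, Salmonella, Taxidea, Urocyon, Vespa, Zea

Tracing Salmonella: it sits inside (Salmonella,(Urocyon,(Oryza,(Castanea,Colobus)))).
Tracing Hylobates: it sits inside (Hylobates,Panthera).
The smallest clade enclosing both is ((Salmonella,(Urocyon,(Oryza,(Castanea,Colobus)))),(Nomascus,((Vespa,(Peromyscus,(Quercus,(Anopheles,Pan)))),(Taxidea,((Hylobates,Panthera),(Klebsiella,Microtus,(Camponotus,(Zea,Arabidopsis)))))))); the answer is its 19 terminal taxa in alphabetical order.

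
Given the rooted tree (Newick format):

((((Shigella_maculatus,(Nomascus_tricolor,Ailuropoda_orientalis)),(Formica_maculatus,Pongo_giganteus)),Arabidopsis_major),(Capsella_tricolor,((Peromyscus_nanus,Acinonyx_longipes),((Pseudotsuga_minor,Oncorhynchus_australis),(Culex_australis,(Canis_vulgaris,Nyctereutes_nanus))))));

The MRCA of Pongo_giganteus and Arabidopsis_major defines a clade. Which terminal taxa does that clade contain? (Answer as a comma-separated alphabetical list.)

Ailuropoda_orientalis, Arabidopsis_major, Formica_maculatus, Nomascus_tricolor, Pongo_giganteus, Shigella_maculatus

Tracing Pongo_giganteus: it sits inside (Formica_maculatus,Pongo_giganteus).
Tracing Arabidopsis_major: it sits inside (((Shigella_maculatus,(Nomascus_tricolor,Ailuropoda_orientalis)),(Formica_maculatus,Pongo_giganteus)),Arabidopsis_major).
The smallest clade enclosing both is (((Shigella_maculatus,(Nomascus_tricolor,Ailuropoda_orientalis)),(Formica_maculatus,Pongo_giganteus)),Arabidopsis_major); the answer is its 6 terminal taxa in alphabetical order.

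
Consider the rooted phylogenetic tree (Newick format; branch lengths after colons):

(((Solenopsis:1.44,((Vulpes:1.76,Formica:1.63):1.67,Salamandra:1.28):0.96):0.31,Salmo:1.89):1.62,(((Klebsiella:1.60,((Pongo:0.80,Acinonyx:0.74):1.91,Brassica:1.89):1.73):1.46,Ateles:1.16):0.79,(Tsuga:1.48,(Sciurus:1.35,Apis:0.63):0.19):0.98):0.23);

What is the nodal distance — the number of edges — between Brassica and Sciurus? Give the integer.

The MRCA of Brassica and Sciurus is the node subtending (((Klebsiella,((Pongo,Acinonyx),Brassica)),Ateles),(Tsuga,(Sciurus,Apis))).
From Brassica up to that node: 4 branches. From Sciurus up to the same node: 3 branches. Total: 4 + 3 = 7.

7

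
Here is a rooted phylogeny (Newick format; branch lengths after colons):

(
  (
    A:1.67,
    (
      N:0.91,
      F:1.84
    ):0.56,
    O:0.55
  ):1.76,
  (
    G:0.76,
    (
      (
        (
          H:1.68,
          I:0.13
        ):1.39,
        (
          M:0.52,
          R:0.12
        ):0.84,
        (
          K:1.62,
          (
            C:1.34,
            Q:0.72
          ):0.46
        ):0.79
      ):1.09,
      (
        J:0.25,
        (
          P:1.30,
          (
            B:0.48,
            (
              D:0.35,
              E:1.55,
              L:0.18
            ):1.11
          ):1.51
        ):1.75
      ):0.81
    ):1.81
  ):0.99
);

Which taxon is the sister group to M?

R

M attaches to the tree at the node subtending (M,R).
The other lineage descending from that same node — the sister group — is the single tip R.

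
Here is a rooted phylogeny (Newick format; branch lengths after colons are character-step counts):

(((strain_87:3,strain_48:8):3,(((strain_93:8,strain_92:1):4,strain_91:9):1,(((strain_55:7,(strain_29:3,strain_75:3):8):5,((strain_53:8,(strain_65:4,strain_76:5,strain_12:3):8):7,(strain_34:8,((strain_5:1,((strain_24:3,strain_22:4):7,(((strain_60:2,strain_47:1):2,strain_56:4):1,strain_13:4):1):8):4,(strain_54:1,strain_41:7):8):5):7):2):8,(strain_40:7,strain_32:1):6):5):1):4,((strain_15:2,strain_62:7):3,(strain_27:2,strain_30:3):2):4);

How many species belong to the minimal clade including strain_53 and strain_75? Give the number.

The MRCA of strain_53 and strain_75 is the node subtending ((strain_55,(strain_29,strain_75)),((strain_53,(strain_65,strain_76,strain_12)),(strain_34,((strain_5,((strain_24,strain_22),(((strain_60,strain_47),strain_56),strain_13))),(strain_54,strain_41))))).
That clade contains 17 terminal taxa: strain_12, strain_13, strain_22, strain_24, strain_29, strain_34, strain_41, strain_47, strain_5, strain_53, strain_54, strain_55, strain_56, strain_60, strain_65, strain_75, strain_76.

17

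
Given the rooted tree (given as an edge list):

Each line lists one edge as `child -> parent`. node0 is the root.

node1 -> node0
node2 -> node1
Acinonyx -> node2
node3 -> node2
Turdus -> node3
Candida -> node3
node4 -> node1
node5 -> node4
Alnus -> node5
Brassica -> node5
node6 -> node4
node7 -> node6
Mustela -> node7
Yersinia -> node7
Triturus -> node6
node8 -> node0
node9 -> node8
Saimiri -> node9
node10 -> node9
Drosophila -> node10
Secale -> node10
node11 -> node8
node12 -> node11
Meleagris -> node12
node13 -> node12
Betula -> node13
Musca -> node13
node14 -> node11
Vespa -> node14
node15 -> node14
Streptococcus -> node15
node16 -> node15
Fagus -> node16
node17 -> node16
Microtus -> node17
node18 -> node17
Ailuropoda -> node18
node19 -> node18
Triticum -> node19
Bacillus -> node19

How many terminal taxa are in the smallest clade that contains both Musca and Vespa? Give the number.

The MRCA of Musca and Vespa is the node subtending ((Meleagris,(Betula,Musca)),(Vespa,(Streptococcus,(Fagus,(Microtus,(Ailuropoda,(Triticum,Bacillus))))))).
That clade contains 10 terminal taxa: Ailuropoda, Bacillus, Betula, Fagus, Meleagris, Microtus, Musca, Streptococcus, Triticum, Vespa.

10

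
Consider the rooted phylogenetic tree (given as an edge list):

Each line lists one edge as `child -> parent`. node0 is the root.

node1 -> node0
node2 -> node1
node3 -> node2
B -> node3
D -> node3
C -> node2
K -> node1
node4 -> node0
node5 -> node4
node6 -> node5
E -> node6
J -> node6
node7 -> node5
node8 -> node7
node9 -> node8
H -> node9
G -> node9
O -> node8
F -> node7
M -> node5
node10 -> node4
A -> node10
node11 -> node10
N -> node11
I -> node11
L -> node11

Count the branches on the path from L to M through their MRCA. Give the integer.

The MRCA of L and M is the node subtending (((E,J),(((H,G),O),F),M),(A,(N,I,L))).
From L up to that node: 3 branches. From M up to the same node: 2 branches. Total: 3 + 2 = 5.

5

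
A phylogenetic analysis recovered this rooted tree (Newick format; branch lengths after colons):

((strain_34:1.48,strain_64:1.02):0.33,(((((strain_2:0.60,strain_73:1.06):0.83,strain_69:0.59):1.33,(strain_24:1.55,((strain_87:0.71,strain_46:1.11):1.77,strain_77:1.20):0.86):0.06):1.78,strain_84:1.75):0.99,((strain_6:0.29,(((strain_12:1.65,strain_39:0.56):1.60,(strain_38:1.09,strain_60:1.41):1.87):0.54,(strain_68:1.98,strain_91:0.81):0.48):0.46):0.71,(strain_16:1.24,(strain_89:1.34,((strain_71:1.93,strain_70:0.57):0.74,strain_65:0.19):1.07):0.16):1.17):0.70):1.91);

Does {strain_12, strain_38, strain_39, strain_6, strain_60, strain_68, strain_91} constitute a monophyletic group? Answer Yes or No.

The most recent common ancestor of these taxa subtends (strain_6,(((strain_12,strain_39),(strain_38,strain_60)),(strain_68,strain_91))).
That clade has exactly 7 tips — every listed taxon and nothing else — so the group is monophyletic.

Yes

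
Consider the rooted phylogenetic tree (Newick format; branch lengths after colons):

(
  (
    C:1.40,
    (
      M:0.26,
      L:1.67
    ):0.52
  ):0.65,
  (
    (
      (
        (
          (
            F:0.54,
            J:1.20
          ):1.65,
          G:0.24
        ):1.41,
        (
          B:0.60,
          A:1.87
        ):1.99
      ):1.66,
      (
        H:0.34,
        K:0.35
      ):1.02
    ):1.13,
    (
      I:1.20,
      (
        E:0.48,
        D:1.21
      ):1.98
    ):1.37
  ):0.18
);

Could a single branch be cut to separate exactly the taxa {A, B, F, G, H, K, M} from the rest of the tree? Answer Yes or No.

The MRCA of the listed taxa is the root, so the smallest clade containing them is the whole tree.
That clade also contains C, D, E, I, J, L, which are not in the proposed group, so the group is not monophyletic.

No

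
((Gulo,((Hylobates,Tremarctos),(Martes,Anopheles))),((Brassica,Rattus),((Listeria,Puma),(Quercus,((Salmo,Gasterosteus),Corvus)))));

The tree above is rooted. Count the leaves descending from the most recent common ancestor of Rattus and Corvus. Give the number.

The MRCA of Rattus and Corvus is the node subtending ((Brassica,Rattus),((Listeria,Puma),(Quercus,((Salmo,Gasterosteus),Corvus)))).
That clade contains 8 terminal taxa: Brassica, Corvus, Gasterosteus, Listeria, Puma, Quercus, Rattus, Salmo.

8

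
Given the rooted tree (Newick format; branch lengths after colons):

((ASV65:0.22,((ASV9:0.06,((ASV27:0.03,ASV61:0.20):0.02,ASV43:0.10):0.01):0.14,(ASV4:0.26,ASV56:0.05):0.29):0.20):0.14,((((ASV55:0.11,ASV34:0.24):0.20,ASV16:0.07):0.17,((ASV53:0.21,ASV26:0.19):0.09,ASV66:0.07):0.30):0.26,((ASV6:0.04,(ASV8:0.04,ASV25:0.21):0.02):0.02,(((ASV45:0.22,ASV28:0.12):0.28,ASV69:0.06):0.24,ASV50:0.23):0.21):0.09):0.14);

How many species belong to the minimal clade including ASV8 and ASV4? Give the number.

20

The MRCA of ASV8 and ASV4 is the root, so the clade is the entire tree.
That clade contains 20 terminal taxa: ASV16, ASV25, ASV26, ASV27, ASV28, ASV34, ASV4, ASV43, ASV45, ASV50, ASV53, ASV55, ASV56, ASV6, ASV61, ASV65, ASV66, ASV69, ASV8, ASV9.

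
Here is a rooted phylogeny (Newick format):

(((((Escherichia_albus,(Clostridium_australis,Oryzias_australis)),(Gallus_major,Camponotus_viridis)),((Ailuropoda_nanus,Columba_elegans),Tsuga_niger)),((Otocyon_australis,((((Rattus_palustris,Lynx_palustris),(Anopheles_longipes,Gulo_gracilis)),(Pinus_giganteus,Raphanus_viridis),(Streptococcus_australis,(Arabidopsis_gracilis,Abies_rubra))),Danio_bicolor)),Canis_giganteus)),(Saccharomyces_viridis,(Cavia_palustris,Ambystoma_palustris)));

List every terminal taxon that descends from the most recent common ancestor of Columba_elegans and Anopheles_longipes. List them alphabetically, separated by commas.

Tracing Columba_elegans: it sits inside (Ailuropoda_nanus,Columba_elegans).
Tracing Anopheles_longipes: it sits inside (Anopheles_longipes,Gulo_gracilis).
The smallest clade enclosing both is ((((Escherichia_albus,(Clostridium_australis,Oryzias_australis)),(Gallus_major,Camponotus_viridis)),((Ailuropoda_nanus,Columba_elegans),Tsuga_niger)),((Otocyon_australis,((((Rattus_palustris,Lynx_palustris),(Anopheles_longipes,Gulo_gracilis)),(Pinus_giganteus,Raphanus_viridis),(Streptococcus_australis,(Arabidopsis_gracilis,Abies_rubra))),Danio_bicolor)),Canis_giganteus)); the answer is its 20 terminal taxa in alphabetical order.

Abies_rubra, Ailuropoda_nanus, Anopheles_longipes, Arabidopsis_gracilis, Camponotus_viridis, Canis_giganteus, Clostridium_australis, Columba_elegans, Danio_bicolor, Escherichia_albus, Gallus_major, Gulo_gracilis, Lynx_palustris, Oryzias_australis, Otocyon_australis, Pinus_giganteus, Raphanus_viridis, Rattus_palustris, Streptococcus_australis, Tsuga_niger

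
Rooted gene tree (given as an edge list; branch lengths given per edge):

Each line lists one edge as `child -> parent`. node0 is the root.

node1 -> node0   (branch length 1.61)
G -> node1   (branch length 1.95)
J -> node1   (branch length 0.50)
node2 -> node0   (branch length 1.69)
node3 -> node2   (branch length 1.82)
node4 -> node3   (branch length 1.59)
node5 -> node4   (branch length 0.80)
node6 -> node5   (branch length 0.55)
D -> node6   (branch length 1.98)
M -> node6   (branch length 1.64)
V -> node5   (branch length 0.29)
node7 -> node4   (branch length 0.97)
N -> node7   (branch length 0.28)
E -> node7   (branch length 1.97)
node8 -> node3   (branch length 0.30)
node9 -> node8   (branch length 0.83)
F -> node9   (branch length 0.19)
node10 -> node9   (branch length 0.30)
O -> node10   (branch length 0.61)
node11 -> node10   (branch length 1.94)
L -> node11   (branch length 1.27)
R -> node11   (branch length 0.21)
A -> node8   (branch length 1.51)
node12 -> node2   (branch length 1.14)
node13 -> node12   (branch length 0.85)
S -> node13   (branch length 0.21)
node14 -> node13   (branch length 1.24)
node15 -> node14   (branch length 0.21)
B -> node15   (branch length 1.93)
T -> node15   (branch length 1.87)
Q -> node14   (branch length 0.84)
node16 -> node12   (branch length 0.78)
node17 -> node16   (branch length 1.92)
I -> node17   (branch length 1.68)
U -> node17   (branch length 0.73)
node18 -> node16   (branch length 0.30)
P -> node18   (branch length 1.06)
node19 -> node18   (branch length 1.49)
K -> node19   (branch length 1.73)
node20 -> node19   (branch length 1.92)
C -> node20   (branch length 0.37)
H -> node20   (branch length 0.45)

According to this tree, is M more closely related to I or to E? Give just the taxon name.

E

The MRCA of M and E subtends (((D,M),V),(N,E)) (5 taxa).
The MRCA of M and I subtends (((((D,M),V),(N,E)),((F,(O,(L,R))),A)),((S,((B,T),Q)),((I,U),(P,(K,(C,H)))))) (20 taxa).
The first is nested inside the second, so M shares a more recent common ancestor with E.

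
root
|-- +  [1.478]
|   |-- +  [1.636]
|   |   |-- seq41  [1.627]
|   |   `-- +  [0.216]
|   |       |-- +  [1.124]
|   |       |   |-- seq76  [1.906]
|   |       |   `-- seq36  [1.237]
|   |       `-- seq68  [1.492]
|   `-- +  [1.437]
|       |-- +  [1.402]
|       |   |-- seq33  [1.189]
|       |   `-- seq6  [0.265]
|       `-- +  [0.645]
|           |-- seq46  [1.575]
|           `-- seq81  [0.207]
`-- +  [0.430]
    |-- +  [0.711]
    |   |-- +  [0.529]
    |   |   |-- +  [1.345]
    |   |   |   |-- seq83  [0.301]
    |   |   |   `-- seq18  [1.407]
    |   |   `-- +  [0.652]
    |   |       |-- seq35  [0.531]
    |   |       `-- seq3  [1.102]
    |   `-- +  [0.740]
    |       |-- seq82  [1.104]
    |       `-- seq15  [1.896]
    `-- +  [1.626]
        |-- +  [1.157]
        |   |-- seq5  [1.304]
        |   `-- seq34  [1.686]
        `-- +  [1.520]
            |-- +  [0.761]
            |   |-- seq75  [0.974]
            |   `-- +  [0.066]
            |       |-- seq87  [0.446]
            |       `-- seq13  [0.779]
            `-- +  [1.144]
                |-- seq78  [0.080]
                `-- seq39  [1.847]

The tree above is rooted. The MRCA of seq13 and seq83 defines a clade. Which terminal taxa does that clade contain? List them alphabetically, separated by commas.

seq13, seq15, seq18, seq3, seq34, seq35, seq39, seq5, seq75, seq78, seq82, seq83, seq87

Tracing seq13: it sits inside (seq87,seq13).
Tracing seq83: it sits inside (seq83,seq18).
The smallest clade enclosing both is ((((seq83,seq18),(seq35,seq3)),(seq82,seq15)),((seq5,seq34),((seq75,(seq87,seq13)),(seq78,seq39)))); the answer is its 13 terminal taxa in alphabetical order.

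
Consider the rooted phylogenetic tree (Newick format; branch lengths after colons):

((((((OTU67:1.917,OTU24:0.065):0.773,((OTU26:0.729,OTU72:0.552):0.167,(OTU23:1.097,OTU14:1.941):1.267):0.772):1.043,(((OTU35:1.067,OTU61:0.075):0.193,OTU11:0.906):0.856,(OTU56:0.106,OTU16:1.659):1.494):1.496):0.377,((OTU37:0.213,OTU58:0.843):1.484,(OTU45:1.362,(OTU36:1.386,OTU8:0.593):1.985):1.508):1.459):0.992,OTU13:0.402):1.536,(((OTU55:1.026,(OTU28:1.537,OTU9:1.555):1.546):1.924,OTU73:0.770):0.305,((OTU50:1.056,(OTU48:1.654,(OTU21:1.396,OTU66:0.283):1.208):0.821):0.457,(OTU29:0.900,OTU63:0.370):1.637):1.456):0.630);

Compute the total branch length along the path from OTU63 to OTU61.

9.618

The path runs OTU63 → … → MRCA → … → OTU61; the MRCA is the root of the tree.
Branch lengths along that path: 0.370 + 1.637 + 1.456 + 0.630 + 1.536 + 0.992 + 0.377 + 1.496 + 0.856 + 0.193 + 0.075 = 9.618.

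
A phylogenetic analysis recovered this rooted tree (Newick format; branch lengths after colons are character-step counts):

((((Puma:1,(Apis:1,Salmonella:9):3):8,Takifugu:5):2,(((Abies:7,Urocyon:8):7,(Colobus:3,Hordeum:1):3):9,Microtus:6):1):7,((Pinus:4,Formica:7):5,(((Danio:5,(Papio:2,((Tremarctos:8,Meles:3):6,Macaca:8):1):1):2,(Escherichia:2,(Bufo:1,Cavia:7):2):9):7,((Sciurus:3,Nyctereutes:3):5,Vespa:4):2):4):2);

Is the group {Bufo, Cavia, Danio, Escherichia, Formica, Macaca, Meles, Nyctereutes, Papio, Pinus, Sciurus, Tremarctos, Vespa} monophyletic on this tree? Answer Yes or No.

Yes

The most recent common ancestor of these taxa subtends ((Pinus,Formica),(((Danio,(Papio,((Tremarctos,Meles),Macaca))),(Escherichia,(Bufo,Cavia))),((Sciurus,Nyctereutes),Vespa))).
That clade has exactly 13 tips — every listed taxon and nothing else — so the group is monophyletic.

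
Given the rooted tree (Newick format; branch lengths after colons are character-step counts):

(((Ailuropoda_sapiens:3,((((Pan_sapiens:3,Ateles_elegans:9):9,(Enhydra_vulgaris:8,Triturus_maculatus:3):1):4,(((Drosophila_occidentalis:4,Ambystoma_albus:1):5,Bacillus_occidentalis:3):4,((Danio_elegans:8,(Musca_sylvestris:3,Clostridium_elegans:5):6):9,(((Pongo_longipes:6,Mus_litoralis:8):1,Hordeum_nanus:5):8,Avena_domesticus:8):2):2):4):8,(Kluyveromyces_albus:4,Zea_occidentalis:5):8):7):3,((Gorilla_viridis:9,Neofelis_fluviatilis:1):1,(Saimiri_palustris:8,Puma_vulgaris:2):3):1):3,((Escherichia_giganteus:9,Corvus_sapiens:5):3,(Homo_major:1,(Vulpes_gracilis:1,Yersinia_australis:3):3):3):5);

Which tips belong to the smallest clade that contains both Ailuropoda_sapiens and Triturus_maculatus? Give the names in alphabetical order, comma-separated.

Ailuropoda_sapiens, Ambystoma_albus, Ateles_elegans, Avena_domesticus, Bacillus_occidentalis, Clostridium_elegans, Danio_elegans, Drosophila_occidentalis, Enhydra_vulgaris, Hordeum_nanus, Kluyveromyces_albus, Mus_litoralis, Musca_sylvestris, Pan_sapiens, Pongo_longipes, Triturus_maculatus, Zea_occidentalis

Tracing Ailuropoda_sapiens: it sits inside (Ailuropoda_sapiens,((((Pan_sapiens,Ateles_elegans),(Enhydra_vulgaris,Triturus_maculatus)),(((Drosophila_occidentalis,Ambystoma_albus),Bacillus_occidentalis),((Danio_elegans,(Musca_sylvestris,Clostridium_elegans)),(((Pongo_longipes,Mus_litoralis),Hordeum_nanus),Avena_domesticus)))),(Kluyveromyces_albus,Zea_occidentalis))).
Tracing Triturus_maculatus: it sits inside (Enhydra_vulgaris,Triturus_maculatus).
The smallest clade enclosing both is (Ailuropoda_sapiens,((((Pan_sapiens,Ateles_elegans),(Enhydra_vulgaris,Triturus_maculatus)),(((Drosophila_occidentalis,Ambystoma_albus),Bacillus_occidentalis),((Danio_elegans,(Musca_sylvestris,Clostridium_elegans)),(((Pongo_longipes,Mus_litoralis),Hordeum_nanus),Avena_domesticus)))),(Kluyveromyces_albus,Zea_occidentalis))); the answer is its 17 terminal taxa in alphabetical order.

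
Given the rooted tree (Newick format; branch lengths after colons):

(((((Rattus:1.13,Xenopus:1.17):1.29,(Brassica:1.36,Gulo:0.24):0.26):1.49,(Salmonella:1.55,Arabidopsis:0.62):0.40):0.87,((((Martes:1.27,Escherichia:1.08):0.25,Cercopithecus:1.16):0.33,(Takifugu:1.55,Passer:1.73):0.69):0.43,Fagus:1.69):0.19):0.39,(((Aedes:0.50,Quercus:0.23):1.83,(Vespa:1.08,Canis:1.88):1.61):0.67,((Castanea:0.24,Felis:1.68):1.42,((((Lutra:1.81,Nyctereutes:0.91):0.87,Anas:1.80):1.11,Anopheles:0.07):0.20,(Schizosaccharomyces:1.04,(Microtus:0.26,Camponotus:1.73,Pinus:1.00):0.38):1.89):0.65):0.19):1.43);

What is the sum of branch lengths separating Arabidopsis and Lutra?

The path runs Arabidopsis → … → MRCA → … → Lutra; the MRCA is the root of the tree.
Branch lengths along that path: 0.62 + 0.40 + 0.87 + 0.39 + 1.43 + 0.19 + 0.65 + 0.20 + 1.11 + 0.87 + 1.81 = 8.54.

8.54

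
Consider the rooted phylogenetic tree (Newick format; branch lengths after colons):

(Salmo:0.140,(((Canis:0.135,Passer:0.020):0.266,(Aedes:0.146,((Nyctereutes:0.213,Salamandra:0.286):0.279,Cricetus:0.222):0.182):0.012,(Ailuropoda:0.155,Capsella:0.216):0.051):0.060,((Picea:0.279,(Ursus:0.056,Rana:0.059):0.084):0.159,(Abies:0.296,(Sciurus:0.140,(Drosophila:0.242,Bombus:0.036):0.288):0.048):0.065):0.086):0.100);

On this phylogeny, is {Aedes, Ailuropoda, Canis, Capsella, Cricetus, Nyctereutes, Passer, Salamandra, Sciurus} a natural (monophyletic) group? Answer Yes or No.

The MRCA of the listed taxa subtends (((Canis,Passer),(Aedes,((Nyctereutes,Salamandra),Cricetus)),(Ailuropoda,Capsella)),((Picea,(Ursus,Rana)),(Abies,(Sciurus,(Drosophila,Bombus))))).
That clade also contains Abies, Bombus, Drosophila, Picea, Rana, Ursus, which are not in the proposed group, so the group is not monophyletic.

No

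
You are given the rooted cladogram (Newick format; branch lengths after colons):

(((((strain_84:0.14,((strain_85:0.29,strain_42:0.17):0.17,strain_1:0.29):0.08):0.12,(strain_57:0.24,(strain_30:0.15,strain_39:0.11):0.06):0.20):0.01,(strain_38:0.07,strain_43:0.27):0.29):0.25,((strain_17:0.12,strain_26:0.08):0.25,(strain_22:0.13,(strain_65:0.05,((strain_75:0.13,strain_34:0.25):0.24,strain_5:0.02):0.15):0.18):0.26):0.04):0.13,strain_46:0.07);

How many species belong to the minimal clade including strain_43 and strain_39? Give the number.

9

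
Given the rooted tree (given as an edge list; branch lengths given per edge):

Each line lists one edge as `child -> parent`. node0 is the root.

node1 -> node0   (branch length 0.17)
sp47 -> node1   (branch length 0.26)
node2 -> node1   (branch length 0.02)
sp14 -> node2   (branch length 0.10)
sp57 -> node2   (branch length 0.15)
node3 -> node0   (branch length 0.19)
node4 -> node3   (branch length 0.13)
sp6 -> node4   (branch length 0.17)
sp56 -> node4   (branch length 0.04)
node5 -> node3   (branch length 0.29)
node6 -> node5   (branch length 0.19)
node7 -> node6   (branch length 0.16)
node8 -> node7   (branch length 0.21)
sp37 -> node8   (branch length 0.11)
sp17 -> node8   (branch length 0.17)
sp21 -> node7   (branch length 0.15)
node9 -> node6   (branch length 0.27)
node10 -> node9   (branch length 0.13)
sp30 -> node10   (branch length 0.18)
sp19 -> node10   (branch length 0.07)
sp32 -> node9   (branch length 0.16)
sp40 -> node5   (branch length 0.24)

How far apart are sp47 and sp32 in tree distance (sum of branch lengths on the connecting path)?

1.53

The path runs sp47 → … → MRCA → … → sp32; the MRCA is the root of the tree.
Branch lengths along that path: 0.26 + 0.17 + 0.19 + 0.29 + 0.19 + 0.27 + 0.16 = 1.53.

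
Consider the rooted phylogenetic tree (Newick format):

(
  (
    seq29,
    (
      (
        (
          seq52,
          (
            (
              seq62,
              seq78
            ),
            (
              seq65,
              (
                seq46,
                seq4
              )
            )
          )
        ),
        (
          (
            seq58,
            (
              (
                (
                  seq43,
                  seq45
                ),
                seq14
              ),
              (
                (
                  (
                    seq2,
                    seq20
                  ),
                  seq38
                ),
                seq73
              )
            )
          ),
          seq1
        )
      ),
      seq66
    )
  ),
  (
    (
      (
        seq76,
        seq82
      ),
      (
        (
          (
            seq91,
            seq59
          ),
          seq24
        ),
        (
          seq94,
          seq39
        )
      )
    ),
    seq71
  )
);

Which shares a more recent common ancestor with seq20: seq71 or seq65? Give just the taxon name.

The MRCA of seq20 and seq65 subtends ((seq52,((seq62,seq78),(seq65,(seq46,seq4)))),((seq58,(((seq43,seq45),seq14),(((seq2,seq20),seq38),seq73))),seq1)) (15 taxa).
The MRCA of seq20 and seq71 is the root, subtending the entire tree (25 taxa).
The first is nested inside the second, so seq20 shares a more recent common ancestor with seq65.

seq65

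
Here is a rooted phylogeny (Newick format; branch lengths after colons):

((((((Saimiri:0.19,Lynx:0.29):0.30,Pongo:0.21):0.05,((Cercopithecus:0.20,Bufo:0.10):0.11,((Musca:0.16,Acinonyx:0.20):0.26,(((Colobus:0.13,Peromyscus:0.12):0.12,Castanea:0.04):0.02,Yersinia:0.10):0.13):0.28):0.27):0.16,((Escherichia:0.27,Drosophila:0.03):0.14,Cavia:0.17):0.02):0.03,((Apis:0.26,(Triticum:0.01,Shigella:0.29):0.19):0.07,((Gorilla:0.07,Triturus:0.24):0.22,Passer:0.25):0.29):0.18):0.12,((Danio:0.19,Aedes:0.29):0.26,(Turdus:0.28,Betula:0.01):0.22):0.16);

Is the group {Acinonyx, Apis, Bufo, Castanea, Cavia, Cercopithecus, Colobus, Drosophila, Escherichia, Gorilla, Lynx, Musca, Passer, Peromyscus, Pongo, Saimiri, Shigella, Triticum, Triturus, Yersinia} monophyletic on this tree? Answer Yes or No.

The most recent common ancestor of these taxa subtends (((((Saimiri,Lynx),Pongo),((Cercopithecus,Bufo),((Musca,Acinonyx),(((Colobus,Peromyscus),Castanea),Yersinia)))),((Escherichia,Drosophila),Cavia)),((Apis,(Triticum,Shigella)),((Gorilla,Triturus),Passer))).
That clade has exactly 20 tips — every listed taxon and nothing else — so the group is monophyletic.

Yes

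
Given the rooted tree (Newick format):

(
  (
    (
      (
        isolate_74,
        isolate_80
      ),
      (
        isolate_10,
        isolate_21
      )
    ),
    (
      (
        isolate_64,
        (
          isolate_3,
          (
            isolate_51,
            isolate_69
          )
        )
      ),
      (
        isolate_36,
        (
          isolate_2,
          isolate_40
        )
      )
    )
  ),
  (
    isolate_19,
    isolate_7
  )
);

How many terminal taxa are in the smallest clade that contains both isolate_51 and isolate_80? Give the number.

11

The MRCA of isolate_51 and isolate_80 is the node subtending (((isolate_74,isolate_80),(isolate_10,isolate_21)),((isolate_64,(isolate_3,(isolate_51,isolate_69))),(isolate_36,(isolate_2,isolate_40)))).
That clade contains 11 terminal taxa: isolate_10, isolate_2, isolate_21, isolate_3, isolate_36, isolate_40, isolate_51, isolate_64, isolate_69, isolate_74, isolate_80.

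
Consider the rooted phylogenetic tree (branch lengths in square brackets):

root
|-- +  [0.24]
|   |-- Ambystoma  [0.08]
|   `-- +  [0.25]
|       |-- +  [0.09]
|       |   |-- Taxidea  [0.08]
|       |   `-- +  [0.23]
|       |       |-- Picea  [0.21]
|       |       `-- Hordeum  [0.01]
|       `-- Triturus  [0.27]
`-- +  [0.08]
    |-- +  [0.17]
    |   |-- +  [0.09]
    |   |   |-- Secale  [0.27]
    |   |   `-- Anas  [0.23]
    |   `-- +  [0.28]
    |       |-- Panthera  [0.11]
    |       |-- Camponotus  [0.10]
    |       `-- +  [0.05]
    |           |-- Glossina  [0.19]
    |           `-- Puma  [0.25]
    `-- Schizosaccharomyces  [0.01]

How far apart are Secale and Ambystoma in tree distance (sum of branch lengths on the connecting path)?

0.93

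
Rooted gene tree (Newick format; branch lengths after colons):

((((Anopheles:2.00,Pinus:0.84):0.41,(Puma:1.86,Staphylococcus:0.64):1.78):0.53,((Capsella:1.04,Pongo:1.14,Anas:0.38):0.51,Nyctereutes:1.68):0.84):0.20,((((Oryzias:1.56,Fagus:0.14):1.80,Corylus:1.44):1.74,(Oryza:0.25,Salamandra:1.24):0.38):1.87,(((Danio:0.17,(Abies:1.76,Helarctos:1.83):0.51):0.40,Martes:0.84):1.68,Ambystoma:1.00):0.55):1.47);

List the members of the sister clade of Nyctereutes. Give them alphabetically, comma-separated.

Anas, Capsella, Pongo

Nyctereutes attaches to the tree at the node subtending ((Capsella,Pongo,Anas),Nyctereutes).
The other lineage descending from that same node — the sister group — is (Capsella,Pongo,Anas); its 3 tips in alphabetical order are the answer.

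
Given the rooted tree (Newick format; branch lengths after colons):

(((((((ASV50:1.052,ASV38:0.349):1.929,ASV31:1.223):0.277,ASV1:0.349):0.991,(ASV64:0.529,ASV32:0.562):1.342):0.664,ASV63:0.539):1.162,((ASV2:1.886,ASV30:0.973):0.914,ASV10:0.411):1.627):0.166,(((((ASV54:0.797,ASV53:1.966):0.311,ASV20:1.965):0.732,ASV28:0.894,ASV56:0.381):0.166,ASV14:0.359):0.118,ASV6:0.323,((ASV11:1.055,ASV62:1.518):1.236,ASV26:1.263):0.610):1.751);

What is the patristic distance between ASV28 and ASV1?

The path runs ASV28 → … → MRCA → … → ASV1; the MRCA is the root of the tree.
Branch lengths along that path: 0.894 + 0.166 + 0.118 + 1.751 + 0.166 + 1.162 + 0.664 + 0.991 + 0.349 = 6.261.

6.261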